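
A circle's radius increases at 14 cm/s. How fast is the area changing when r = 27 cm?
756π cm²/s

A = πr²
dA/dt = 2πr · dr/dt = 2π(27)(14) = 756π cm²/s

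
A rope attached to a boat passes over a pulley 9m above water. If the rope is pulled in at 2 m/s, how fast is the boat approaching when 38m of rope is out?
76√1363/1363 ≈ 2.059 m/s

rope² = x² + 9²
x = √(38² - 9²) = √1363
dx/dt = (rope/x) · d(rope)/dt = (38/√1363) · (-2) = -76√1363/1363 m/s
The boat approaches at 76√1363/1363 ≈ 2.059 m/s.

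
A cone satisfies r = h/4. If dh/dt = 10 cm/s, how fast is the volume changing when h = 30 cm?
1125π/2 cm³/s

V = (1/3)π(h/4)²h = πh³/48
dV/dt = πh²/16 · 10
At h = 30: dV/dt = 1125π/2 cm³/s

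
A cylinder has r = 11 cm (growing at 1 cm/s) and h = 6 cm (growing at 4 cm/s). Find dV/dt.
616π cm³/s

V = πr²h
dV/dt = 2πrh·dr/dt + πr²·dh/dt
= 2π(11)(6)(1) + π(11)²(4)
= 616π cm³/s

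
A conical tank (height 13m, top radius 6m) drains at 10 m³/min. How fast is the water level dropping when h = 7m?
845/(882π) ≈ 0.305 m/min

r/h = 6/13, so r = (6/13)h
V = (1/3)πr²h = (1/3)π((6/13)h)²h = (12/169)πh³
dV/dh = (36/169)πh²
dh/dt = (dV/dt)/(dV/dh) = -10/((36/169)π·7²) = -845/(882π) m/min
The level is dropping at 845/(882π) ≈ 0.305 m/min.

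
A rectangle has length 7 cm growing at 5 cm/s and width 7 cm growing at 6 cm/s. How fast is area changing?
77 cm²/s

A = lw
dA/dt = w·dl/dt + l·dw/dt = 7·5 + 7·6 = 77 cm²/s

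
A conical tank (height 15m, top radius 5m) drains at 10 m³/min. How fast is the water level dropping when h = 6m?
5/(2π) ≈ 0.7958 m/min

r/h = 5/15, so r = (1/3)h
V = (1/3)πr²h = (1/3)π((1/3)h)²h = (1/27)πh³
dV/dh = (1/9)πh²
dh/dt = (dV/dt)/(dV/dh) = -10/((1/9)π·6²) = -5/(2π) m/min
The level is dropping at 5/(2π) ≈ 0.7958 m/min.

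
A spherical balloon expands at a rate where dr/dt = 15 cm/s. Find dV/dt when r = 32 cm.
61440π cm³/s

V = (4/3)πr³
dV/dt = dV/dr · dr/dt = 4πr² · 15
At r = 32: dV/dt = 61440π cm³/s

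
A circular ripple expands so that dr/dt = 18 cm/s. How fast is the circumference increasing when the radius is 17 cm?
36π cm/s

C = 2πr
dC/dt = 2π · dr/dt = 2π · 18 = 36π cm/s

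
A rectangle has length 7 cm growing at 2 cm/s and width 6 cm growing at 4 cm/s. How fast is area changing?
40 cm²/s

A = lw
dA/dt = w·dl/dt + l·dw/dt = 6·2 + 7·4 = 40 cm²/s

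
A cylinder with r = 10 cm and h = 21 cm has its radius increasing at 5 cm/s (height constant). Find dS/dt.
410π cm²/s

S = 2πrh + 2πr² (lateral + bases)
dS/dt = (2πh + 4πr)·dr/dt = (2π·21 + 4π·10)·5
= 410π cm²/s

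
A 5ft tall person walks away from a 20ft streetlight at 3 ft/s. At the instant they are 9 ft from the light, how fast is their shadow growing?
1 ft/s

By similar triangles: 20/(x+s) = 5/s
Solving: s = 5x/15
ds/dt = 5/15 · dx/dt = 1/3 · 3 = 1 ft/s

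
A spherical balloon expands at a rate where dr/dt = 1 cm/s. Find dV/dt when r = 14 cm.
784π cm³/s

V = (4/3)πr³
dV/dt = dV/dr · dr/dt = 4πr² · 1
At r = 14: dV/dt = 784π cm³/s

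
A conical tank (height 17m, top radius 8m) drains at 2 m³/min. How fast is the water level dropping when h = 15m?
289/(7200π) ≈ 0.01278 m/min

r/h = 8/17, so r = (8/17)h
V = (1/3)πr²h = (1/3)π((8/17)h)²h = (64/867)πh³
dV/dh = (64/289)πh²
dh/dt = (dV/dt)/(dV/dh) = -2/((64/289)π·15²) = -289/(7200π) m/min
The level is dropping at 289/(7200π) ≈ 0.01278 m/min.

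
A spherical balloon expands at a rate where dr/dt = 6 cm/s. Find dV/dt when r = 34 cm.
27744π cm³/s

V = (4/3)πr³
dV/dt = dV/dr · dr/dt = 4πr² · 6
At r = 34: dV/dt = 27744π cm³/s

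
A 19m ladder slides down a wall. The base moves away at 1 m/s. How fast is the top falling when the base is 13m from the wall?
13√3/24 ≈ 0.9382 m/s

x² + y² = 19²
2x·dx/dt + 2y·dy/dt = 0
dy/dt = -x/y · dx/dt = -13/(8√3) · 1 = -13√3/24 m/s
The top is descending at 13√3/24 ≈ 0.9382 m/s.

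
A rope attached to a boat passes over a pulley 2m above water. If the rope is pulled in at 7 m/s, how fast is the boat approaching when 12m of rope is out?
6√35/5 ≈ 7.099 m/s

rope² = x² + 2²
x = √(12² - 2²) = 2√35
dx/dt = (rope/x) · d(rope)/dt = (12/(2√35)) · (-7) = -6√35/5 m/s
The boat approaches at 6√35/5 ≈ 7.099 m/s.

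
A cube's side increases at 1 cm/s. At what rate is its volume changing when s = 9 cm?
243 cm³/s

V = s³
dV/dt = 3s² · ds/dt = 3·9²·1 = 243 cm³/s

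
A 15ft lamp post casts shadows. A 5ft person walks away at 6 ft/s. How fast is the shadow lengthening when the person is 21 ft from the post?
3 ft/s

By similar triangles: 15/(x+s) = 5/s
Solving: s = 5x/10
ds/dt = 5/10 · dx/dt = 1/2 · 6 = 3 ft/s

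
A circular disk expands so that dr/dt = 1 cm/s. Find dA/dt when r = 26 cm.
52π cm²/s

A = πr²
dA/dt = 2πr · dr/dt = 2π(26)(1) = 52π cm²/s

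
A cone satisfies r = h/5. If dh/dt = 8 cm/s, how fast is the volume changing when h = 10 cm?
32π cm³/s

V = (1/3)π(h/5)²h = πh³/75
dV/dt = πh²/25 · 8
At h = 10: dV/dt = 32π cm³/s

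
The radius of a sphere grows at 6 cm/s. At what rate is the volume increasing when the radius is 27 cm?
17496π cm³/s

V = (4/3)πr³
dV/dt = dV/dr · dr/dt = 4πr² · 6
At r = 27: dV/dt = 17496π cm³/s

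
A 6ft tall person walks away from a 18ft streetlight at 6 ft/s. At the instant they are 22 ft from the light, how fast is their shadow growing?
3 ft/s

By similar triangles: 18/(x+s) = 6/s
Solving: s = 6x/12
ds/dt = 6/12 · dx/dt = 1/2 · 6 = 3 ft/s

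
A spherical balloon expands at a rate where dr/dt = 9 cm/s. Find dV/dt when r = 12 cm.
5184π cm³/s

V = (4/3)πr³
dV/dt = dV/dr · dr/dt = 4πr² · 9
At r = 12: dV/dt = 5184π cm³/s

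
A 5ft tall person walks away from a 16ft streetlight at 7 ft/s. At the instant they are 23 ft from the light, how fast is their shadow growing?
35/11 ft/s

By similar triangles: 16/(x+s) = 5/s
Solving: s = 5x/11
ds/dt = 5/11 · dx/dt = 5/11 · 7 = 35/11 ft/s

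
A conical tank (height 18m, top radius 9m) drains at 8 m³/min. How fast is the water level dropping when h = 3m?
32/(9π) ≈ 1.132 m/min

r/h = 9/18, so r = (1/2)h
V = (1/3)πr²h = (1/3)π((1/2)h)²h = (1/12)πh³
dV/dh = (1/4)πh²
dh/dt = (dV/dt)/(dV/dh) = -8/((1/4)π·3²) = -32/(9π) m/min
The level is dropping at 32/(9π) ≈ 1.132 m/min.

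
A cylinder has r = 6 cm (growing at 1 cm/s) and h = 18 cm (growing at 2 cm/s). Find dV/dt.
288π cm³/s

V = πr²h
dV/dt = 2πrh·dr/dt + πr²·dh/dt
= 2π(6)(18)(1) + π(6)²(2)
= 288π cm³/s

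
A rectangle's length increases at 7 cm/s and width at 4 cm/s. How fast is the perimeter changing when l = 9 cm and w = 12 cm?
22 cm/s

P = 2(l + w)
dP/dt = 2(dl/dt + dw/dt) = 2(7 + 4) = 22 cm/s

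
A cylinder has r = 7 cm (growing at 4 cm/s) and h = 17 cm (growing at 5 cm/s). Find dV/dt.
1197π cm³/s

V = πr²h
dV/dt = 2πrh·dr/dt + πr²·dh/dt
= 2π(7)(17)(4) + π(7)²(5)
= 1197π cm³/s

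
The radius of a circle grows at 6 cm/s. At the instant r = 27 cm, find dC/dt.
12π cm/s

C = 2πr
dC/dt = 2π · dr/dt = 2π · 6 = 12π cm/s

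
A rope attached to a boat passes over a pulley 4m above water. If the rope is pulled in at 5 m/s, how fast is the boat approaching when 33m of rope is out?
165√1073/1073 ≈ 5.037 m/s

rope² = x² + 4²
x = √(33² - 4²) = √1073
dx/dt = (rope/x) · d(rope)/dt = (33/√1073) · (-5) = -165√1073/1073 m/s
The boat approaches at 165√1073/1073 ≈ 5.037 m/s.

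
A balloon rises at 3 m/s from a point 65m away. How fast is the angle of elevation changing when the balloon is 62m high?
0.024167 rad/s

tan(θ) = y/65
sec²(θ) · dθ/dt = (1/65) · dy/dt
dθ/dt = cos²(θ)/65 · 3 = 65/(65² + 62²) · 3
dθ/dt = 0.024167 rad/s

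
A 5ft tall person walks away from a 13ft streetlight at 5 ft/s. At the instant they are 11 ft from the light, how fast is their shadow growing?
25/8 ft/s

By similar triangles: 13/(x+s) = 5/s
Solving: s = 5x/8
ds/dt = 5/8 · dx/dt = 5/8 · 5 = 25/8 ft/s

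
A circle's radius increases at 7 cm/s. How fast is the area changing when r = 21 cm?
294π cm²/s

A = πr²
dA/dt = 2πr · dr/dt = 2π(21)(7) = 294π cm²/s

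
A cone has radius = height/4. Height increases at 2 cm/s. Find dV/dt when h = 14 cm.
49π/2 cm³/s

V = (1/3)π(h/4)²h = πh³/48
dV/dt = πh²/16 · 2
At h = 14: dV/dt = 49π/2 cm³/s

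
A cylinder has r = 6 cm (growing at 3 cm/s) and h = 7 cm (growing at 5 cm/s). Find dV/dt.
432π cm³/s

V = πr²h
dV/dt = 2πrh·dr/dt + πr²·dh/dt
= 2π(6)(7)(3) + π(6)²(5)
= 432π cm³/s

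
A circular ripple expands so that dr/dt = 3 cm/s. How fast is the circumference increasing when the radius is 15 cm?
6π cm/s

C = 2πr
dC/dt = 2π · dr/dt = 2π · 3 = 6π cm/s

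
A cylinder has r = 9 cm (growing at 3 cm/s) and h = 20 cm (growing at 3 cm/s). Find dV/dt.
1323π cm³/s

V = πr²h
dV/dt = 2πrh·dr/dt + πr²·dh/dt
= 2π(9)(20)(3) + π(9)²(3)
= 1323π cm³/s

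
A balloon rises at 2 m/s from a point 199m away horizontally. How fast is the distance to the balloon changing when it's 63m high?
63√43570/21785 ≈ 0.6036 m/s

z² = 199² + y²
z = √(199² + 63²) = √43570
dz/dt = y/z · dy/dt = 63/√43570 · 2 = 63√43570/21785 ≈ 0.6036 m/s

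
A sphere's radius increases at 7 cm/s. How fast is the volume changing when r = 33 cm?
30492π cm³/s

V = (4/3)πr³
dV/dt = dV/dr · dr/dt = 4πr² · 7
At r = 33: dV/dt = 30492π cm³/s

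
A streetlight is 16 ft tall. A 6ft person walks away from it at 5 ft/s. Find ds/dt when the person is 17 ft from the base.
3 ft/s

By similar triangles: 16/(x+s) = 6/s
Solving: s = 6x/10
ds/dt = 6/10 · dx/dt = 3/5 · 5 = 3 ft/s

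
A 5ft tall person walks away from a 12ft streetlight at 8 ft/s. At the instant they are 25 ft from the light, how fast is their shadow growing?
40/7 ft/s

By similar triangles: 12/(x+s) = 5/s
Solving: s = 5x/7
ds/dt = 5/7 · dx/dt = 5/7 · 8 = 40/7 ft/s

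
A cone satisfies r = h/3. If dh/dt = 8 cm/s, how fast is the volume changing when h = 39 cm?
1352π cm³/s

V = (1/3)π(h/3)²h = πh³/27
dV/dt = πh²/9 · 8
At h = 39: dV/dt = 1352π cm³/s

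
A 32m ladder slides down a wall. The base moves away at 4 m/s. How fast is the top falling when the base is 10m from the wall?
20√231/231 ≈ 1.316 m/s

x² + y² = 32²
2x·dx/dt + 2y·dy/dt = 0
dy/dt = -x/y · dx/dt = -10/(2√231) · 4 = -20√231/231 m/s
The top is descending at 20√231/231 ≈ 1.316 m/s.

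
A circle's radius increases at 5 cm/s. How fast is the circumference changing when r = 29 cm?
10π cm/s

C = 2πr
dC/dt = 2π · dr/dt = 2π · 5 = 10π cm/s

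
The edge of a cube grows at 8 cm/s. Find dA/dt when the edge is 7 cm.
672 cm²/s

A = 6s²
dA/dt = 12s · ds/dt = 12·7·8 = 672 cm²/s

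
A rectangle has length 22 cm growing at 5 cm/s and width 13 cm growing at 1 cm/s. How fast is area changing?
87 cm²/s

A = lw
dA/dt = w·dl/dt + l·dw/dt = 13·5 + 22·1 = 87 cm²/s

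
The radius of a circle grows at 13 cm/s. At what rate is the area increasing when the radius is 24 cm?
624π cm²/s

A = πr²
dA/dt = 2πr · dr/dt = 2π(24)(13) = 624π cm²/s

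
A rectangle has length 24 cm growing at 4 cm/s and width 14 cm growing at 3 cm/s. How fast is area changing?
128 cm²/s

A = lw
dA/dt = w·dl/dt + l·dw/dt = 14·4 + 24·3 = 128 cm²/s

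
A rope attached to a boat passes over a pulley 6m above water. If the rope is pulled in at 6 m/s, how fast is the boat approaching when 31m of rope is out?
186√37/185 ≈ 6.116 m/s

rope² = x² + 6²
x = √(31² - 6²) = 5√37
dx/dt = (rope/x) · d(rope)/dt = (31/(5√37)) · (-6) = -186√37/185 m/s
The boat approaches at 186√37/185 ≈ 6.116 m/s.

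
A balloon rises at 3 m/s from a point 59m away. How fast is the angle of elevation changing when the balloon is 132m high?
0.008467 rad/s

tan(θ) = y/59
sec²(θ) · dθ/dt = (1/59) · dy/dt
dθ/dt = cos²(θ)/59 · 3 = 59/(59² + 132²) · 3
dθ/dt = 0.008467 rad/s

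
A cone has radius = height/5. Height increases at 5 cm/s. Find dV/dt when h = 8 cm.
64π/5 cm³/s

V = (1/3)π(h/5)²h = πh³/75
dV/dt = πh²/25 · 5
At h = 8: dV/dt = 64π/5 cm³/s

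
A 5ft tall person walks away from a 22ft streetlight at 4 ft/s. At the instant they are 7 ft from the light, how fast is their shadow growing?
20/17 ft/s

By similar triangles: 22/(x+s) = 5/s
Solving: s = 5x/17
ds/dt = 5/17 · dx/dt = 5/17 · 4 = 20/17 ft/s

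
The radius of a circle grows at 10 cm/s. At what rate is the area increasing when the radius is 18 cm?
360π cm²/s

A = πr²
dA/dt = 2πr · dr/dt = 2π(18)(10) = 360π cm²/s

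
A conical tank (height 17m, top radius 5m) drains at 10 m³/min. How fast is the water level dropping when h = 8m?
289/(160π) ≈ 0.5749 m/min

r/h = 5/17, so r = (5/17)h
V = (1/3)πr²h = (1/3)π((5/17)h)²h = (25/867)πh³
dV/dh = (25/289)πh²
dh/dt = (dV/dt)/(dV/dh) = -10/((25/289)π·8²) = -289/(160π) m/min
The level is dropping at 289/(160π) ≈ 0.5749 m/min.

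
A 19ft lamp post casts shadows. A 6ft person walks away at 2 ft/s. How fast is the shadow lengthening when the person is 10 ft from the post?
12/13 ft/s

By similar triangles: 19/(x+s) = 6/s
Solving: s = 6x/13
ds/dt = 6/13 · dx/dt = 6/13 · 2 = 12/13 ft/s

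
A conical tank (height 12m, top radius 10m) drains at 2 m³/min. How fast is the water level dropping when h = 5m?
72/(625π) ≈ 0.03667 m/min

r/h = 10/12, so r = (5/6)h
V = (1/3)πr²h = (1/3)π((5/6)h)²h = (25/108)πh³
dV/dh = (25/36)πh²
dh/dt = (dV/dt)/(dV/dh) = -2/((25/36)π·5²) = -72/(625π) m/min
The level is dropping at 72/(625π) ≈ 0.03667 m/min.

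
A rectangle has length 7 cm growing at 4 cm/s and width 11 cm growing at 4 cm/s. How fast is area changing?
72 cm²/s

A = lw
dA/dt = w·dl/dt + l·dw/dt = 11·4 + 7·4 = 72 cm²/s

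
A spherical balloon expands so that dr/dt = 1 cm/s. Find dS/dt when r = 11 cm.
88π cm²/s

S = 4πr²
dS/dt = dS/dr · dr/dt = 8πr · 1
At r = 11: dS/dt = 88π cm²/s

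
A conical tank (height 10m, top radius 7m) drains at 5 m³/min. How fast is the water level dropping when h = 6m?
125/(441π) ≈ 0.09022 m/min

r/h = 7/10, so r = (7/10)h
V = (1/3)πr²h = (1/3)π((7/10)h)²h = (49/300)πh³
dV/dh = (49/100)πh²
dh/dt = (dV/dt)/(dV/dh) = -5/((49/100)π·6²) = -125/(441π) m/min
The level is dropping at 125/(441π) ≈ 0.09022 m/min.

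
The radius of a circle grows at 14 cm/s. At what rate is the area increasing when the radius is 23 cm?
644π cm²/s

A = πr²
dA/dt = 2πr · dr/dt = 2π(23)(14) = 644π cm²/s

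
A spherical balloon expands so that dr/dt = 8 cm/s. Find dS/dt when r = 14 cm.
896π cm²/s

S = 4πr²
dS/dt = dS/dr · dr/dt = 8πr · 8
At r = 14: dS/dt = 896π cm²/s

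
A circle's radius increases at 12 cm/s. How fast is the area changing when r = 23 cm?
552π cm²/s

A = πr²
dA/dt = 2πr · dr/dt = 2π(23)(12) = 552π cm²/s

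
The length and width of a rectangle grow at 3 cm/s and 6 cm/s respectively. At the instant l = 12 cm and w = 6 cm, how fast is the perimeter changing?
18 cm/s

P = 2(l + w)
dP/dt = 2(dl/dt + dw/dt) = 2(3 + 6) = 18 cm/s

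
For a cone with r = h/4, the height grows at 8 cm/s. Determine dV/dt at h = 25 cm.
625π/2 cm³/s

V = (1/3)π(h/4)²h = πh³/48
dV/dt = πh²/16 · 8
At h = 25: dV/dt = 625π/2 cm³/s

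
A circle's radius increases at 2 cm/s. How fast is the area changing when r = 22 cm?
88π cm²/s

A = πr²
dA/dt = 2πr · dr/dt = 2π(22)(2) = 88π cm²/s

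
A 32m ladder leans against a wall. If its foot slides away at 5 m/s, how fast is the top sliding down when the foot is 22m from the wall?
11√15/9 ≈ 4.734 m/s

x² + y² = 32²
2x·dx/dt + 2y·dy/dt = 0
dy/dt = -x/y · dx/dt = -22/(6√15) · 5 = -11√15/9 m/s
The top is descending at 11√15/9 ≈ 4.734 m/s.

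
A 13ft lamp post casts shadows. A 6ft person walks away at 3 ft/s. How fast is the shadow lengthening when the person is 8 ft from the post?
18/7 ft/s

By similar triangles: 13/(x+s) = 6/s
Solving: s = 6x/7
ds/dt = 6/7 · dx/dt = 6/7 · 3 = 18/7 ft/s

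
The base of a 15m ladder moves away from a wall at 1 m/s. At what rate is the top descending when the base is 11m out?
11√26/52 ≈ 1.079 m/s

x² + y² = 15²
2x·dx/dt + 2y·dy/dt = 0
dy/dt = -x/y · dx/dt = -11/(2√26) · 1 = -11√26/52 m/s
The top is descending at 11√26/52 ≈ 1.079 m/s.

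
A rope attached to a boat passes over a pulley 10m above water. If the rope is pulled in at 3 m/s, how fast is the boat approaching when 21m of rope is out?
63√341/341 ≈ 3.412 m/s

rope² = x² + 10²
x = √(21² - 10²) = √341
dx/dt = (rope/x) · d(rope)/dt = (21/√341) · (-3) = -63√341/341 m/s
The boat approaches at 63√341/341 ≈ 3.412 m/s.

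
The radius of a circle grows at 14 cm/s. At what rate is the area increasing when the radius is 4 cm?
112π cm²/s

A = πr²
dA/dt = 2πr · dr/dt = 2π(4)(14) = 112π cm²/s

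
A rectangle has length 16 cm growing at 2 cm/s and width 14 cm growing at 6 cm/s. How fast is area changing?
124 cm²/s

A = lw
dA/dt = w·dl/dt + l·dw/dt = 14·2 + 16·6 = 124 cm²/s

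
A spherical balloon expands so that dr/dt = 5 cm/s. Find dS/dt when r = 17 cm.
680π cm²/s

S = 4πr²
dS/dt = dS/dr · dr/dt = 8πr · 5
At r = 17: dS/dt = 680π cm²/s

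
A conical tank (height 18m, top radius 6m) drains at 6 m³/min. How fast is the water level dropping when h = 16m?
27/(128π) ≈ 0.06714 m/min

r/h = 6/18, so r = (1/3)h
V = (1/3)πr²h = (1/3)π((1/3)h)²h = (1/27)πh³
dV/dh = (1/9)πh²
dh/dt = (dV/dt)/(dV/dh) = -6/((1/9)π·16²) = -27/(128π) m/min
The level is dropping at 27/(128π) ≈ 0.06714 m/min.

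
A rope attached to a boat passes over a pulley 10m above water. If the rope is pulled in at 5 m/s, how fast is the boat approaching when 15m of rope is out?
3√5 ≈ 6.708 m/s

rope² = x² + 10²
x = √(15² - 10²) = 5√5
dx/dt = (rope/x) · d(rope)/dt = (15/(5√5)) · (-5) = -3√5 m/s
The boat approaches at 3√5 ≈ 6.708 m/s.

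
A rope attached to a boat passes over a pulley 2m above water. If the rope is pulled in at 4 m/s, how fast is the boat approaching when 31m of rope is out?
124√957/957 ≈ 4.008 m/s

rope² = x² + 2²
x = √(31² - 2²) = √957
dx/dt = (rope/x) · d(rope)/dt = (31/√957) · (-4) = -124√957/957 m/s
The boat approaches at 124√957/957 ≈ 4.008 m/s.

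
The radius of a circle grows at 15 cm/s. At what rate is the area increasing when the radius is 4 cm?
120π cm²/s

A = πr²
dA/dt = 2πr · dr/dt = 2π(4)(15) = 120π cm²/s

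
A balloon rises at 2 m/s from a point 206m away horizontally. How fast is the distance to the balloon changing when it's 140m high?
140√15509/15509 ≈ 1.124 m/s

z² = 206² + y²
z = √(206² + 140²) = 2√15509
dz/dt = y/z · dy/dt = 140/(2√15509) · 2 = 140√15509/15509 ≈ 1.124 m/s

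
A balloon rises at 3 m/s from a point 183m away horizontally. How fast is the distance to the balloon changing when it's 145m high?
435√54514/54514 ≈ 1.863 m/s

z² = 183² + y²
z = √(183² + 145²) = √54514
dz/dt = y/z · dy/dt = 145/√54514 · 3 = 435√54514/54514 ≈ 1.863 m/s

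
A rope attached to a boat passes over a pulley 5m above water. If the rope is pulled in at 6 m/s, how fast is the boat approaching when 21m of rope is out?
63√26/52 ≈ 6.178 m/s

rope² = x² + 5²
x = √(21² - 5²) = 4√26
dx/dt = (rope/x) · d(rope)/dt = (21/(4√26)) · (-6) = -63√26/52 m/s
The boat approaches at 63√26/52 ≈ 6.178 m/s.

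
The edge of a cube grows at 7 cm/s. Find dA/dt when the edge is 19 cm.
1596 cm²/s

A = 6s²
dA/dt = 12s · ds/dt = 12·19·7 = 1596 cm²/s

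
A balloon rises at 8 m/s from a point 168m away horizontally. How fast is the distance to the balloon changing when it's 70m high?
40/13 ≈ 3.077 m/s

z² = 168² + y²
z = √(168² + 70²) = 182
dz/dt = y/z · dy/dt = 70/182 · 8 = 40/13 ≈ 3.077 m/s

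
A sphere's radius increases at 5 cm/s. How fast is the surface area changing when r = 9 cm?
360π cm²/s

S = 4πr²
dS/dt = dS/dr · dr/dt = 8πr · 5
At r = 9: dS/dt = 360π cm²/s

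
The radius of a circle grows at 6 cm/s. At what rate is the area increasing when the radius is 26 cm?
312π cm²/s

A = πr²
dA/dt = 2πr · dr/dt = 2π(26)(6) = 312π cm²/s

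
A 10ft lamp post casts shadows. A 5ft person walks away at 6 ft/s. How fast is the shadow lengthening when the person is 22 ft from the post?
6 ft/s

By similar triangles: 10/(x+s) = 5/s
Solving: s = 5x/5
ds/dt = 5/5 · dx/dt = 1 · 6 = 6 ft/s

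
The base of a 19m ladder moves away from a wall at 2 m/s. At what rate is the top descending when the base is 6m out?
12√13/65 ≈ 0.6656 m/s

x² + y² = 19²
2x·dx/dt + 2y·dy/dt = 0
dy/dt = -x/y · dx/dt = -6/(5√13) · 2 = -12√13/65 m/s
The top is descending at 12√13/65 ≈ 0.6656 m/s.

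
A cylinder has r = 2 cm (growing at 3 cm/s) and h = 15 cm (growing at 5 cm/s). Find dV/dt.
200π cm³/s

V = πr²h
dV/dt = 2πrh·dr/dt + πr²·dh/dt
= 2π(2)(15)(3) + π(2)²(5)
= 200π cm³/s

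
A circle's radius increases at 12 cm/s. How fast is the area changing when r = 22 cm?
528π cm²/s

A = πr²
dA/dt = 2πr · dr/dt = 2π(22)(12) = 528π cm²/s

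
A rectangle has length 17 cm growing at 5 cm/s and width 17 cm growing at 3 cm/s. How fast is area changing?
136 cm²/s

A = lw
dA/dt = w·dl/dt + l·dw/dt = 17·5 + 17·3 = 136 cm²/s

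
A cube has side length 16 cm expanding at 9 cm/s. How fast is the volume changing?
6912 cm³/s

V = s³
dV/dt = 3s² · ds/dt = 3·16²·9 = 6912 cm³/s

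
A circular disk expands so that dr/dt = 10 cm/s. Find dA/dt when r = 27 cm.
540π cm²/s

A = πr²
dA/dt = 2πr · dr/dt = 2π(27)(10) = 540π cm²/s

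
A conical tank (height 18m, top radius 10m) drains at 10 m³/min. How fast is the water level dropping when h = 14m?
81/(490π) ≈ 0.05262 m/min

r/h = 10/18, so r = (5/9)h
V = (1/3)πr²h = (1/3)π((5/9)h)²h = (25/243)πh³
dV/dh = (25/81)πh²
dh/dt = (dV/dt)/(dV/dh) = -10/((25/81)π·14²) = -81/(490π) m/min
The level is dropping at 81/(490π) ≈ 0.05262 m/min.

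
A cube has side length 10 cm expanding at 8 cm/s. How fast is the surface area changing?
960 cm²/s

A = 6s²
dA/dt = 12s · ds/dt = 12·10·8 = 960 cm²/s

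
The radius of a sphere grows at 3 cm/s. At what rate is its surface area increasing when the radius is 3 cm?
72π cm²/s

S = 4πr²
dS/dt = dS/dr · dr/dt = 8πr · 3
At r = 3: dS/dt = 72π cm²/s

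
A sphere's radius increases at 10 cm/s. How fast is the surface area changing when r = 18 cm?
1440π cm²/s

S = 4πr²
dS/dt = dS/dr · dr/dt = 8πr · 10
At r = 18: dS/dt = 1440π cm²/s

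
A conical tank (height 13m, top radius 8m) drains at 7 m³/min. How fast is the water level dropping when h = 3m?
1183/(576π) ≈ 0.6538 m/min

r/h = 8/13, so r = (8/13)h
V = (1/3)πr²h = (1/3)π((8/13)h)²h = (64/507)πh³
dV/dh = (64/169)πh²
dh/dt = (dV/dt)/(dV/dh) = -7/((64/169)π·3²) = -1183/(576π) m/min
The level is dropping at 1183/(576π) ≈ 0.6538 m/min.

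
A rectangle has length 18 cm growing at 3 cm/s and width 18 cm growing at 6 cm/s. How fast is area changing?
162 cm²/s

A = lw
dA/dt = w·dl/dt + l·dw/dt = 18·3 + 18·6 = 162 cm²/s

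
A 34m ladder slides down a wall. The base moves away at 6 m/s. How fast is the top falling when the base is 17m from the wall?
2√3 ≈ 3.464 m/s

x² + y² = 34²
2x·dx/dt + 2y·dy/dt = 0
dy/dt = -x/y · dx/dt = -17/(17√3) · 6 = -2√3 m/s
The top is descending at 2√3 ≈ 3.464 m/s.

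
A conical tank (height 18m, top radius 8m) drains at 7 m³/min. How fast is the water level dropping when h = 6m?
63/(64π) ≈ 0.3133 m/min

r/h = 8/18, so r = (4/9)h
V = (1/3)πr²h = (1/3)π((4/9)h)²h = (16/243)πh³
dV/dh = (16/81)πh²
dh/dt = (dV/dt)/(dV/dh) = -7/((16/81)π·6²) = -63/(64π) m/min
The level is dropping at 63/(64π) ≈ 0.3133 m/min.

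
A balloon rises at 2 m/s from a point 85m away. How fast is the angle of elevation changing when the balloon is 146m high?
0.005956 rad/s

tan(θ) = y/85
sec²(θ) · dθ/dt = (1/85) · dy/dt
dθ/dt = cos²(θ)/85 · 2 = 85/(85² + 146²) · 2
dθ/dt = 0.005956 rad/s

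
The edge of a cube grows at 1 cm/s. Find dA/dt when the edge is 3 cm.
36 cm²/s

A = 6s²
dA/dt = 12s · ds/dt = 12·3·1 = 36 cm²/s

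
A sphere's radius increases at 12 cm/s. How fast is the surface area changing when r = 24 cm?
2304π cm²/s

S = 4πr²
dS/dt = dS/dr · dr/dt = 8πr · 12
At r = 24: dS/dt = 2304π cm²/s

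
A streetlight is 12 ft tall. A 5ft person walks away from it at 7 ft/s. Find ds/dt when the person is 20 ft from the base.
5 ft/s

By similar triangles: 12/(x+s) = 5/s
Solving: s = 5x/7
ds/dt = 5/7 · dx/dt = 5/7 · 7 = 5 ft/s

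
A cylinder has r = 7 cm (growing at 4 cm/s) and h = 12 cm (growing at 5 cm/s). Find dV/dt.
917π cm³/s

V = πr²h
dV/dt = 2πrh·dr/dt + πr²·dh/dt
= 2π(7)(12)(4) + π(7)²(5)
= 917π cm³/s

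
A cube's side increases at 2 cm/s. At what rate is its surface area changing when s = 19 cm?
456 cm²/s

A = 6s²
dA/dt = 12s · ds/dt = 12·19·2 = 456 cm²/s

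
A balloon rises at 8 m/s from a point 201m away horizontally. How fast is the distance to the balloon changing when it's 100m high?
800√50401/50401 ≈ 3.563 m/s

z² = 201² + y²
z = √(201² + 100²) = √50401
dz/dt = y/z · dy/dt = 100/√50401 · 8 = 800√50401/50401 ≈ 3.563 m/s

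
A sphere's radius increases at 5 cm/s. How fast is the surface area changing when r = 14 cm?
560π cm²/s

S = 4πr²
dS/dt = dS/dr · dr/dt = 8πr · 5
At r = 14: dS/dt = 560π cm²/s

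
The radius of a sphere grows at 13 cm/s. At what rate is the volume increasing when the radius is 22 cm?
25168π cm³/s

V = (4/3)πr³
dV/dt = dV/dr · dr/dt = 4πr² · 13
At r = 22: dV/dt = 25168π cm³/s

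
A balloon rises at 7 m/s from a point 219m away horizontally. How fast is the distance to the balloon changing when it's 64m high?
448√52057/52057 ≈ 1.964 m/s

z² = 219² + y²
z = √(219² + 64²) = √52057
dz/dt = y/z · dy/dt = 64/√52057 · 7 = 448√52057/52057 ≈ 1.964 m/s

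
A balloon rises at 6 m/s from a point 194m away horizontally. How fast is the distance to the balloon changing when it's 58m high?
87√410/1025 ≈ 1.719 m/s

z² = 194² + y²
z = √(194² + 58²) = 10√410
dz/dt = y/z · dy/dt = 58/(10√410) · 6 = 87√410/1025 ≈ 1.719 m/s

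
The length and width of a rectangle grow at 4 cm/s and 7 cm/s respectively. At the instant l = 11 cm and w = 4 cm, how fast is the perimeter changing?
22 cm/s

P = 2(l + w)
dP/dt = 2(dl/dt + dw/dt) = 2(4 + 7) = 22 cm/s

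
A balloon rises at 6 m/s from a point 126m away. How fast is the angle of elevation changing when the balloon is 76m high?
0.034916 rad/s

tan(θ) = y/126
sec²(θ) · dθ/dt = (1/126) · dy/dt
dθ/dt = cos²(θ)/126 · 6 = 126/(126² + 76²) · 6
dθ/dt = 0.034916 rad/s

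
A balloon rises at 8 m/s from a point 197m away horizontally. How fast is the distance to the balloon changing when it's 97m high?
388√48218/24109 ≈ 3.534 m/s

z² = 197² + y²
z = √(197² + 97²) = √48218
dz/dt = y/z · dy/dt = 97/√48218 · 8 = 388√48218/24109 ≈ 3.534 m/s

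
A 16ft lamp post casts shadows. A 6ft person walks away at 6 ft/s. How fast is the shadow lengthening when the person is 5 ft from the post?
18/5 ft/s

By similar triangles: 16/(x+s) = 6/s
Solving: s = 6x/10
ds/dt = 6/10 · dx/dt = 3/5 · 6 = 18/5 ft/s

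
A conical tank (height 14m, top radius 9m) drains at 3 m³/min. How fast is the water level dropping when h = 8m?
49/(432π) ≈ 0.0361 m/min

r/h = 9/14, so r = (9/14)h
V = (1/3)πr²h = (1/3)π((9/14)h)²h = (27/196)πh³
dV/dh = (81/196)πh²
dh/dt = (dV/dt)/(dV/dh) = -3/((81/196)π·8²) = -49/(432π) m/min
The level is dropping at 49/(432π) ≈ 0.0361 m/min.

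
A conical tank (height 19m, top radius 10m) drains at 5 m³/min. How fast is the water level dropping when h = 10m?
361/(2000π) ≈ 0.05745 m/min

r/h = 10/19, so r = (10/19)h
V = (1/3)πr²h = (1/3)π((10/19)h)²h = (100/1083)πh³
dV/dh = (100/361)πh²
dh/dt = (dV/dt)/(dV/dh) = -5/((100/361)π·10²) = -361/(2000π) m/min
The level is dropping at 361/(2000π) ≈ 0.05745 m/min.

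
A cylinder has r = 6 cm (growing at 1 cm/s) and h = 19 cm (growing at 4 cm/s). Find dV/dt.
372π cm³/s

V = πr²h
dV/dt = 2πrh·dr/dt + πr²·dh/dt
= 2π(6)(19)(1) + π(6)²(4)
= 372π cm³/s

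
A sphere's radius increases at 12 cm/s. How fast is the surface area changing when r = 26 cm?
2496π cm²/s

S = 4πr²
dS/dt = dS/dr · dr/dt = 8πr · 12
At r = 26: dS/dt = 2496π cm²/s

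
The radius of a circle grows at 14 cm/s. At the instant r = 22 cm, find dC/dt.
28π cm/s

C = 2πr
dC/dt = 2π · dr/dt = 2π · 14 = 28π cm/s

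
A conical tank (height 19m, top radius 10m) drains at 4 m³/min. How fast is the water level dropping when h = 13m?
361/(4225π) ≈ 0.0272 m/min

r/h = 10/19, so r = (10/19)h
V = (1/3)πr²h = (1/3)π((10/19)h)²h = (100/1083)πh³
dV/dh = (100/361)πh²
dh/dt = (dV/dt)/(dV/dh) = -4/((100/361)π·13²) = -361/(4225π) m/min
The level is dropping at 361/(4225π) ≈ 0.0272 m/min.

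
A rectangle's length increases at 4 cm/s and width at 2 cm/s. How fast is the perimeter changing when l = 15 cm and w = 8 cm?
12 cm/s

P = 2(l + w)
dP/dt = 2(dl/dt + dw/dt) = 2(4 + 2) = 12 cm/s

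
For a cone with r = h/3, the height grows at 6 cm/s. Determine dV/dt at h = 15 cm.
150π cm³/s

V = (1/3)π(h/3)²h = πh³/27
dV/dt = πh²/9 · 6
At h = 15: dV/dt = 150π cm³/s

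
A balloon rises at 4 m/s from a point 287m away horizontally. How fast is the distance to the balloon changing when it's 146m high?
584√103685/103685 ≈ 1.814 m/s

z² = 287² + y²
z = √(287² + 146²) = √103685
dz/dt = y/z · dy/dt = 146/√103685 · 4 = 584√103685/103685 ≈ 1.814 m/s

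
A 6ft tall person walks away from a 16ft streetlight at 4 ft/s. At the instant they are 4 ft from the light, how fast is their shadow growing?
12/5 ft/s

By similar triangles: 16/(x+s) = 6/s
Solving: s = 6x/10
ds/dt = 6/10 · dx/dt = 3/5 · 4 = 12/5 ft/s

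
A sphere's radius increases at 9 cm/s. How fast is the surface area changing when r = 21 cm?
1512π cm²/s

S = 4πr²
dS/dt = dS/dr · dr/dt = 8πr · 9
At r = 21: dS/dt = 1512π cm²/s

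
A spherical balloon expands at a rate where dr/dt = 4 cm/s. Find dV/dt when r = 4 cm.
256π cm³/s

V = (4/3)πr³
dV/dt = dV/dr · dr/dt = 4πr² · 4
At r = 4: dV/dt = 256π cm³/s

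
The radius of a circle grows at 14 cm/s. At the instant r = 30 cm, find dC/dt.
28π cm/s

C = 2πr
dC/dt = 2π · dr/dt = 2π · 14 = 28π cm/s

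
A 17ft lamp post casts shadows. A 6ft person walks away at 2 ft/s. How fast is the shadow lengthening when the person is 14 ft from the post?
12/11 ft/s

By similar triangles: 17/(x+s) = 6/s
Solving: s = 6x/11
ds/dt = 6/11 · dx/dt = 6/11 · 2 = 12/11 ft/s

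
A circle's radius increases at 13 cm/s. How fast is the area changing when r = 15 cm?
390π cm²/s

A = πr²
dA/dt = 2πr · dr/dt = 2π(15)(13) = 390π cm²/s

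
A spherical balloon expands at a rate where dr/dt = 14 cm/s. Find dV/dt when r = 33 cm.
60984π cm³/s

V = (4/3)πr³
dV/dt = dV/dr · dr/dt = 4πr² · 14
At r = 33: dV/dt = 60984π cm³/s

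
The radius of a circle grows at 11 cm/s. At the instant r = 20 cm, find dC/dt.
22π cm/s

C = 2πr
dC/dt = 2π · dr/dt = 2π · 11 = 22π cm/s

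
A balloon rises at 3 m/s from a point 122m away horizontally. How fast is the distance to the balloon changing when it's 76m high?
114√5165/5165 ≈ 1.586 m/s

z² = 122² + y²
z = √(122² + 76²) = 2√5165
dz/dt = y/z · dy/dt = 76/(2√5165) · 3 = 114√5165/5165 ≈ 1.586 m/s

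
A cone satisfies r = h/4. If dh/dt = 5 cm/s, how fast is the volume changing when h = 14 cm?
245π/4 cm³/s

V = (1/3)π(h/4)²h = πh³/48
dV/dt = πh²/16 · 5
At h = 14: dV/dt = 245π/4 cm³/s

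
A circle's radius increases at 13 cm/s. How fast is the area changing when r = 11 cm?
286π cm²/s

A = πr²
dA/dt = 2πr · dr/dt = 2π(11)(13) = 286π cm²/s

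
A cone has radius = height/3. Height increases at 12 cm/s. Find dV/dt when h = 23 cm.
2116π/3 cm³/s

V = (1/3)π(h/3)²h = πh³/27
dV/dt = πh²/9 · 12
At h = 23: dV/dt = 2116π/3 cm³/s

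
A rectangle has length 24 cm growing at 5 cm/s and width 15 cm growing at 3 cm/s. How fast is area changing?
147 cm²/s

A = lw
dA/dt = w·dl/dt + l·dw/dt = 15·5 + 24·3 = 147 cm²/s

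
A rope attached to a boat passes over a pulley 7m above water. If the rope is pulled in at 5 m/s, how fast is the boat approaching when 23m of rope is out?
23√30/24 ≈ 5.249 m/s

rope² = x² + 7²
x = √(23² - 7²) = 4√30
dx/dt = (rope/x) · d(rope)/dt = (23/(4√30)) · (-5) = -23√30/24 m/s
The boat approaches at 23√30/24 ≈ 5.249 m/s.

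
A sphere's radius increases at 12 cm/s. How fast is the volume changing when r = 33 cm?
52272π cm³/s

V = (4/3)πr³
dV/dt = dV/dr · dr/dt = 4πr² · 12
At r = 33: dV/dt = 52272π cm³/s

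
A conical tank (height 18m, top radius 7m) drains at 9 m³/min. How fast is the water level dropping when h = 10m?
729/(1225π) ≈ 0.1894 m/min

r/h = 7/18, so r = (7/18)h
V = (1/3)πr²h = (1/3)π((7/18)h)²h = (49/972)πh³
dV/dh = (49/324)πh²
dh/dt = (dV/dt)/(dV/dh) = -9/((49/324)π·10²) = -729/(1225π) m/min
The level is dropping at 729/(1225π) ≈ 0.1894 m/min.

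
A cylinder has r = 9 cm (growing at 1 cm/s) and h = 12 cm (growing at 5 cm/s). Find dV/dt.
621π cm³/s

V = πr²h
dV/dt = 2πrh·dr/dt + πr²·dh/dt
= 2π(9)(12)(1) + π(9)²(5)
= 621π cm³/s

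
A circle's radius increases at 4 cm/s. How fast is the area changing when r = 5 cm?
40π cm²/s

A = πr²
dA/dt = 2πr · dr/dt = 2π(5)(4) = 40π cm²/s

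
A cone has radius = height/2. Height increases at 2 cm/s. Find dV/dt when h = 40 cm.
800π cm³/s

V = (1/3)π(h/2)²h = πh³/12
dV/dt = πh²/4 · 2
At h = 40: dV/dt = 800π cm³/s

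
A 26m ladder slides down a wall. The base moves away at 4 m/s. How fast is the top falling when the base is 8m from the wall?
16√17/51 ≈ 1.294 m/s

x² + y² = 26²
2x·dx/dt + 2y·dy/dt = 0
dy/dt = -x/y · dx/dt = -8/(6√17) · 4 = -16√17/51 m/s
The top is descending at 16√17/51 ≈ 1.294 m/s.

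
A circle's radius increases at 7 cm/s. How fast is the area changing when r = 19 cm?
266π cm²/s

A = πr²
dA/dt = 2πr · dr/dt = 2π(19)(7) = 266π cm²/s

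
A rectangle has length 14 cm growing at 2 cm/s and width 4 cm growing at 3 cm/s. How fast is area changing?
50 cm²/s

A = lw
dA/dt = w·dl/dt + l·dw/dt = 4·2 + 14·3 = 50 cm²/s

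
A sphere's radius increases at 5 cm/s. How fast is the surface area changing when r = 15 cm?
600π cm²/s

S = 4πr²
dS/dt = dS/dr · dr/dt = 8πr · 5
At r = 15: dS/dt = 600π cm²/s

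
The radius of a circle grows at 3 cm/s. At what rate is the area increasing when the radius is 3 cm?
18π cm²/s

A = πr²
dA/dt = 2πr · dr/dt = 2π(3)(3) = 18π cm²/s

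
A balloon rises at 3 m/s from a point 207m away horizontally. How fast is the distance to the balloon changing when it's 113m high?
339√55618/55618 ≈ 1.437 m/s

z² = 207² + y²
z = √(207² + 113²) = √55618
dz/dt = y/z · dy/dt = 113/√55618 · 3 = 339√55618/55618 ≈ 1.437 m/s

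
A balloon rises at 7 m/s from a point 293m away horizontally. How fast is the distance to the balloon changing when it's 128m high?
896√102233/102233 ≈ 2.802 m/s

z² = 293² + y²
z = √(293² + 128²) = √102233
dz/dt = y/z · dy/dt = 128/√102233 · 7 = 896√102233/102233 ≈ 2.802 m/s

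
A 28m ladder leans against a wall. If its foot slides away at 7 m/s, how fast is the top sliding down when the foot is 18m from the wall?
63√115/115 ≈ 5.875 m/s

x² + y² = 28²
2x·dx/dt + 2y·dy/dt = 0
dy/dt = -x/y · dx/dt = -18/(2√115) · 7 = -63√115/115 m/s
The top is descending at 63√115/115 ≈ 5.875 m/s.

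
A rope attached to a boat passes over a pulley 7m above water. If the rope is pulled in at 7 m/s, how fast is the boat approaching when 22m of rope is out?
154√435/435 ≈ 7.384 m/s

rope² = x² + 7²
x = √(22² - 7²) = √435
dx/dt = (rope/x) · d(rope)/dt = (22/√435) · (-7) = -154√435/435 m/s
The boat approaches at 154√435/435 ≈ 7.384 m/s.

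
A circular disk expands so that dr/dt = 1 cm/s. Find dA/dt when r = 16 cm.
32π cm²/s

A = πr²
dA/dt = 2πr · dr/dt = 2π(16)(1) = 32π cm²/s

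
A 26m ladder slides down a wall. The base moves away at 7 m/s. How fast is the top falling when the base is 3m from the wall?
21√667/667 ≈ 0.8131 m/s

x² + y² = 26²
2x·dx/dt + 2y·dy/dt = 0
dy/dt = -x/y · dx/dt = -3/√667 · 7 = -21√667/667 m/s
The top is descending at 21√667/667 ≈ 0.8131 m/s.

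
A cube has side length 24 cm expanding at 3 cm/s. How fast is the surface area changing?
864 cm²/s

A = 6s²
dA/dt = 12s · ds/dt = 12·24·3 = 864 cm²/s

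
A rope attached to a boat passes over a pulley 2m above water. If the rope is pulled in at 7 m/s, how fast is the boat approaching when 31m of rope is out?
217√957/957 ≈ 7.015 m/s

rope² = x² + 2²
x = √(31² - 2²) = √957
dx/dt = (rope/x) · d(rope)/dt = (31/√957) · (-7) = -217√957/957 m/s
The boat approaches at 217√957/957 ≈ 7.015 m/s.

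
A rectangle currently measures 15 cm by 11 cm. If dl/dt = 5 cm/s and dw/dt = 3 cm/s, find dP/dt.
16 cm/s

P = 2(l + w)
dP/dt = 2(dl/dt + dw/dt) = 2(5 + 3) = 16 cm/s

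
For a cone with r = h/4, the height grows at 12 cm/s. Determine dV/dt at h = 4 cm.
12π cm³/s

V = (1/3)π(h/4)²h = πh³/48
dV/dt = πh²/16 · 12
At h = 4: dV/dt = 12π cm³/s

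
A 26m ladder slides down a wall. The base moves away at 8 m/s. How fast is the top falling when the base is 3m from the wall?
24√667/667 ≈ 0.9293 m/s

x² + y² = 26²
2x·dx/dt + 2y·dy/dt = 0
dy/dt = -x/y · dx/dt = -3/√667 · 8 = -24√667/667 m/s
The top is descending at 24√667/667 ≈ 0.9293 m/s.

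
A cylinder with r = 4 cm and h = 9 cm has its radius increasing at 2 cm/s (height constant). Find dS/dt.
68π cm²/s

S = 2πrh + 2πr² (lateral + bases)
dS/dt = (2πh + 4πr)·dr/dt = (2π·9 + 4π·4)·2
= 68π cm²/s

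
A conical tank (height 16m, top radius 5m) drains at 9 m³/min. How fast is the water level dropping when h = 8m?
36/(25π) ≈ 0.4584 m/min

r/h = 5/16, so r = (5/16)h
V = (1/3)πr²h = (1/3)π((5/16)h)²h = (25/768)πh³
dV/dh = (25/256)πh²
dh/dt = (dV/dt)/(dV/dh) = -9/((25/256)π·8²) = -36/(25π) m/min
The level is dropping at 36/(25π) ≈ 0.4584 m/min.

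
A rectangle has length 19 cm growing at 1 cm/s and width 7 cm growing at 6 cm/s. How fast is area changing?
121 cm²/s

A = lw
dA/dt = w·dl/dt + l·dw/dt = 7·1 + 19·6 = 121 cm²/s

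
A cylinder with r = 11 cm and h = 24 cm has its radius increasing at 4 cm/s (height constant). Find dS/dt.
368π cm²/s

S = 2πrh + 2πr² (lateral + bases)
dS/dt = (2πh + 4πr)·dr/dt = (2π·24 + 4π·11)·4
= 368π cm²/s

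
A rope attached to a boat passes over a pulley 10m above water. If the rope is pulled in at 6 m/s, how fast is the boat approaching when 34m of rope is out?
17√66/22 ≈ 6.278 m/s

rope² = x² + 10²
x = √(34² - 10²) = 4√66
dx/dt = (rope/x) · d(rope)/dt = (34/(4√66)) · (-6) = -17√66/22 m/s
The boat approaches at 17√66/22 ≈ 6.278 m/s.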